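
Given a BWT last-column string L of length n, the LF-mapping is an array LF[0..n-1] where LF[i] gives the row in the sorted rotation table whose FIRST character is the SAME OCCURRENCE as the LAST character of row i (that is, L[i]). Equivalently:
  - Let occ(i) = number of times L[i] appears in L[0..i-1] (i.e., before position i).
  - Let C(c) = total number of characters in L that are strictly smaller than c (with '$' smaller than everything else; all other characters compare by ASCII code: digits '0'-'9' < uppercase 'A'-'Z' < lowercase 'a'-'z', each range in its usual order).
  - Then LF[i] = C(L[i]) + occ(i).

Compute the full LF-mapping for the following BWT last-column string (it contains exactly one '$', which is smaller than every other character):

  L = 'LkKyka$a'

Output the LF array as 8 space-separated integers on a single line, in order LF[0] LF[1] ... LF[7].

Answer: 2 5 1 7 6 3 0 4

Derivation:
Char counts: '$':1, 'K':1, 'L':1, 'a':2, 'k':2, 'y':1
C (first-col start): C('$')=0, C('K')=1, C('L')=2, C('a')=3, C('k')=5, C('y')=7
L[0]='L': occ=0, LF[0]=C('L')+0=2+0=2
L[1]='k': occ=0, LF[1]=C('k')+0=5+0=5
L[2]='K': occ=0, LF[2]=C('K')+0=1+0=1
L[3]='y': occ=0, LF[3]=C('y')+0=7+0=7
L[4]='k': occ=1, LF[4]=C('k')+1=5+1=6
L[5]='a': occ=0, LF[5]=C('a')+0=3+0=3
L[6]='$': occ=0, LF[6]=C('$')+0=0+0=0
L[7]='a': occ=1, LF[7]=C('a')+1=3+1=4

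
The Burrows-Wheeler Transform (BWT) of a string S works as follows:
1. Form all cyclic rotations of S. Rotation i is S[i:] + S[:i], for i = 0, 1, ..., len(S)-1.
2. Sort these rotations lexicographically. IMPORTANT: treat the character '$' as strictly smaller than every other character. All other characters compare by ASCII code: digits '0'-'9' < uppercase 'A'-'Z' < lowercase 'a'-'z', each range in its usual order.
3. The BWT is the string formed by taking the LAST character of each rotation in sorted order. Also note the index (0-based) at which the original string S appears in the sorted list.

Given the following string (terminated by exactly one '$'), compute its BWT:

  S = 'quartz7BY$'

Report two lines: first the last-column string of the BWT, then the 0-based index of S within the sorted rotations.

Answer: Yz7Bu$arqt
5

Derivation:
All 10 rotations (rotation i = S[i:]+S[:i]):
  rot[0] = quartz7BY$
  rot[1] = uartz7BY$q
  rot[2] = artz7BY$qu
  rot[3] = rtz7BY$qua
  rot[4] = tz7BY$quar
  rot[5] = z7BY$quart
  rot[6] = 7BY$quartz
  rot[7] = BY$quartz7
  rot[8] = Y$quartz7B
  rot[9] = $quartz7BY
Sorted (with $ < everything):
  sorted[0] = $quartz7BY  (last char: 'Y')
  sorted[1] = 7BY$quartz  (last char: 'z')
  sorted[2] = BY$quartz7  (last char: '7')
  sorted[3] = Y$quartz7B  (last char: 'B')
  sorted[4] = artz7BY$qu  (last char: 'u')
  sorted[5] = quartz7BY$  (last char: '$')
  sorted[6] = rtz7BY$qua  (last char: 'a')
  sorted[7] = tz7BY$quar  (last char: 'r')
  sorted[8] = uartz7BY$q  (last char: 'q')
  sorted[9] = z7BY$quart  (last char: 't')
Last column: Yz7Bu$arqt
Original string S is at sorted index 5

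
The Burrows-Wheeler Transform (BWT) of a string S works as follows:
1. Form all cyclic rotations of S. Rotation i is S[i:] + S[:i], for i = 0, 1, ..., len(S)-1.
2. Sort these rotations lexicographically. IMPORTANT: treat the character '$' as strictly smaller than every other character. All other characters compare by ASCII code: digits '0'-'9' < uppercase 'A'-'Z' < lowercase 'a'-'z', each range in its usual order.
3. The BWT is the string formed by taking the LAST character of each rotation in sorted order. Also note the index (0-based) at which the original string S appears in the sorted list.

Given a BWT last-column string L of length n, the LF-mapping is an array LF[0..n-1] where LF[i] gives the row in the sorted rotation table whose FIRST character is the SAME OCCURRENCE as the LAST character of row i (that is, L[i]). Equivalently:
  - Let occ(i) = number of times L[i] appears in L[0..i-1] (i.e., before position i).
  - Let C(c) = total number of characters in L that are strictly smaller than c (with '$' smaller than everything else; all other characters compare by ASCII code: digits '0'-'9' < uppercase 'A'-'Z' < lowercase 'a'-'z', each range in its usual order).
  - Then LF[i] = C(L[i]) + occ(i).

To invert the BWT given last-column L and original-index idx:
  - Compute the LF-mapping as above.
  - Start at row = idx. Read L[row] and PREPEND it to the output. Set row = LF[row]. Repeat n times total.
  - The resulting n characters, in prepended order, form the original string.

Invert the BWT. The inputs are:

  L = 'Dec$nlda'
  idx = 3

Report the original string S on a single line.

LF mapping: 1 5 3 0 7 6 4 2
Walk LF starting at row 3, prepending L[row]:
  step 1: row=3, L[3]='$', prepend. Next row=LF[3]=0
  step 2: row=0, L[0]='D', prepend. Next row=LF[0]=1
  step 3: row=1, L[1]='e', prepend. Next row=LF[1]=5
  step 4: row=5, L[5]='l', prepend. Next row=LF[5]=6
  step 5: row=6, L[6]='d', prepend. Next row=LF[6]=4
  step 6: row=4, L[4]='n', prepend. Next row=LF[4]=7
  step 7: row=7, L[7]='a', prepend. Next row=LF[7]=2
  step 8: row=2, L[2]='c', prepend. Next row=LF[2]=3
Reversed output: candleD$

Answer: candleD$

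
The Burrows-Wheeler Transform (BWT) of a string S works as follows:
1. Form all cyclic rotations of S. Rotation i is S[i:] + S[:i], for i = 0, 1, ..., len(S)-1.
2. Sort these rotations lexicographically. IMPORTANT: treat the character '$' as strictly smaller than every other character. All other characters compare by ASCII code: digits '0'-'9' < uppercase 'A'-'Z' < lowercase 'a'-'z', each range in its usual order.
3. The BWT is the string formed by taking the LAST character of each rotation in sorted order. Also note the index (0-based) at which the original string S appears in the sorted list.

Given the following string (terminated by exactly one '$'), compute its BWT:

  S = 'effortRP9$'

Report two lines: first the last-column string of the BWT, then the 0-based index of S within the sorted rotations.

Answer: 9PRt$effor
4

Derivation:
All 10 rotations (rotation i = S[i:]+S[:i]):
  rot[0] = effortRP9$
  rot[1] = ffortRP9$e
  rot[2] = fortRP9$ef
  rot[3] = ortRP9$eff
  rot[4] = rtRP9$effo
  rot[5] = tRP9$effor
  rot[6] = RP9$effort
  rot[7] = P9$effortR
  rot[8] = 9$effortRP
  rot[9] = $effortRP9
Sorted (with $ < everything):
  sorted[0] = $effortRP9  (last char: '9')
  sorted[1] = 9$effortRP  (last char: 'P')
  sorted[2] = P9$effortR  (last char: 'R')
  sorted[3] = RP9$effort  (last char: 't')
  sorted[4] = effortRP9$  (last char: '$')
  sorted[5] = ffortRP9$e  (last char: 'e')
  sorted[6] = fortRP9$ef  (last char: 'f')
  sorted[7] = ortRP9$eff  (last char: 'f')
  sorted[8] = rtRP9$effo  (last char: 'o')
  sorted[9] = tRP9$effor  (last char: 'r')
Last column: 9PRt$effor
Original string S is at sorted index 4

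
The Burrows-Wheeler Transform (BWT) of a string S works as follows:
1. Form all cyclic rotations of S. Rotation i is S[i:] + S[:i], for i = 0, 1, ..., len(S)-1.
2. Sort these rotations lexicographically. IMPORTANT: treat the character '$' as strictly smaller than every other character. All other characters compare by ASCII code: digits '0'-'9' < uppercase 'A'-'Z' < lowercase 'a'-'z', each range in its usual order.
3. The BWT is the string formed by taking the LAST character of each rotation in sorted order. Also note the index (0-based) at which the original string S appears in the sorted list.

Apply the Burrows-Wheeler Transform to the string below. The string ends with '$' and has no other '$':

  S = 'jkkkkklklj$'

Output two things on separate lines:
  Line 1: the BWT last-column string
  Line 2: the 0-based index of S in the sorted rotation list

Answer: jl$jkkklkkk
2

Derivation:
All 11 rotations (rotation i = S[i:]+S[:i]):
  rot[0] = jkkkkklklj$
  rot[1] = kkkkklklj$j
  rot[2] = kkkklklj$jk
  rot[3] = kkklklj$jkk
  rot[4] = kklklj$jkkk
  rot[5] = klklj$jkkkk
  rot[6] = lklj$jkkkkk
  rot[7] = klj$jkkkkkl
  rot[8] = lj$jkkkkklk
  rot[9] = j$jkkkkklkl
  rot[10] = $jkkkkklklj
Sorted (with $ < everything):
  sorted[0] = $jkkkkklklj  (last char: 'j')
  sorted[1] = j$jkkkkklkl  (last char: 'l')
  sorted[2] = jkkkkklklj$  (last char: '$')
  sorted[3] = kkkkklklj$j  (last char: 'j')
  sorted[4] = kkkklklj$jk  (last char: 'k')
  sorted[5] = kkklklj$jkk  (last char: 'k')
  sorted[6] = kklklj$jkkk  (last char: 'k')
  sorted[7] = klj$jkkkkkl  (last char: 'l')
  sorted[8] = klklj$jkkkk  (last char: 'k')
  sorted[9] = lj$jkkkkklk  (last char: 'k')
  sorted[10] = lklj$jkkkkk  (last char: 'k')
Last column: jl$jkkklkkk
Original string S is at sorted index 2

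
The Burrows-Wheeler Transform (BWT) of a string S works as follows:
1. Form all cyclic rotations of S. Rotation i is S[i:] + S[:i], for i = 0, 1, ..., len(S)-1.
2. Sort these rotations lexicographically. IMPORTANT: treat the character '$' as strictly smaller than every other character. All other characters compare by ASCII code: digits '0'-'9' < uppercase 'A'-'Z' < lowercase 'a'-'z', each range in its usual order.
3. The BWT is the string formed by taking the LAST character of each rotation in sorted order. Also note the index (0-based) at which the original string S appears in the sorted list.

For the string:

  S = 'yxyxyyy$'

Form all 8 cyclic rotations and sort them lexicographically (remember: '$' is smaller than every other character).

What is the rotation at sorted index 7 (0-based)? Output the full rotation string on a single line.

All 8 rotations (rotation i = S[i:]+S[:i]):
  rot[0] = yxyxyyy$
  rot[1] = xyxyyy$y
  rot[2] = yxyyy$yx
  rot[3] = xyyy$yxy
  rot[4] = yyy$yxyx
  rot[5] = yy$yxyxy
  rot[6] = y$yxyxyy
  rot[7] = $yxyxyyy
Sorted (with $ < everything):
  sorted[0] = $yxyxyyy
  sorted[1] = xyxyyy$y
  sorted[2] = xyyy$yxy
  sorted[3] = y$yxyxyy
  sorted[4] = yxyxyyy$
  sorted[5] = yxyyy$yx
  sorted[6] = yy$yxyxy
  sorted[7] = yyy$yxyx
sorted[7] = yyy$yxyx

Answer: yyy$yxyx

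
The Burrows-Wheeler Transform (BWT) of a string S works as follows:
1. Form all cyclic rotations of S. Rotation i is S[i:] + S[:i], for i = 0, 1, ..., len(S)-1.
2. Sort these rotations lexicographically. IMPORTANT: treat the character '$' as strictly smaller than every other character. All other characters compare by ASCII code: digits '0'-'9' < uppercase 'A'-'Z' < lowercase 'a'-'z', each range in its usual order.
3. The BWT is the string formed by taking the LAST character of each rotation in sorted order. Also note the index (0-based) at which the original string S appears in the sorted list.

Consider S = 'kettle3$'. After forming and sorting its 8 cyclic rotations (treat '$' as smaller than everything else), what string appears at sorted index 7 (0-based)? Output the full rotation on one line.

All 8 rotations (rotation i = S[i:]+S[:i]):
  rot[0] = kettle3$
  rot[1] = ettle3$k
  rot[2] = ttle3$ke
  rot[3] = tle3$ket
  rot[4] = le3$kett
  rot[5] = e3$kettl
  rot[6] = 3$kettle
  rot[7] = $kettle3
Sorted (with $ < everything):
  sorted[0] = $kettle3
  sorted[1] = 3$kettle
  sorted[2] = e3$kettl
  sorted[3] = ettle3$k
  sorted[4] = kettle3$
  sorted[5] = le3$kett
  sorted[6] = tle3$ket
  sorted[7] = ttle3$ke
sorted[7] = ttle3$ke

Answer: ttle3$ke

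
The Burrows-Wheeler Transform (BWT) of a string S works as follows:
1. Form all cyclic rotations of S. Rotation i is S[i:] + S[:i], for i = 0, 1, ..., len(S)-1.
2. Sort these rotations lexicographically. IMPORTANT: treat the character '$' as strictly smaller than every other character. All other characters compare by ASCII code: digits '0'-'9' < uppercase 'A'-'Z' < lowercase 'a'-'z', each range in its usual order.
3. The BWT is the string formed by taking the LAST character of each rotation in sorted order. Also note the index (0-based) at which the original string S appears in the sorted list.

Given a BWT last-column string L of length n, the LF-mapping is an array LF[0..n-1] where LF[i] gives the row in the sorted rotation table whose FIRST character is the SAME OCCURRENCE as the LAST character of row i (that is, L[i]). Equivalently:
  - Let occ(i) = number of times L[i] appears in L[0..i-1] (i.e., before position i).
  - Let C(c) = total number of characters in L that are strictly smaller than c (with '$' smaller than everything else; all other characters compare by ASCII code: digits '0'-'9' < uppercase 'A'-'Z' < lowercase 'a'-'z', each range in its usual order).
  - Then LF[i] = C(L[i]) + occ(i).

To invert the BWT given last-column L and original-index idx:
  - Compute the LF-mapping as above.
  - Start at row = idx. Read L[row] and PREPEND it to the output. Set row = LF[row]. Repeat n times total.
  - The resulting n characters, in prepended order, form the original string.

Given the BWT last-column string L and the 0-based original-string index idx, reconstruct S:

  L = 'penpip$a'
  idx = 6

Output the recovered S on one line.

Answer: pineapp$

Derivation:
LF mapping: 5 2 4 6 3 7 0 1
Walk LF starting at row 6, prepending L[row]:
  step 1: row=6, L[6]='$', prepend. Next row=LF[6]=0
  step 2: row=0, L[0]='p', prepend. Next row=LF[0]=5
  step 3: row=5, L[5]='p', prepend. Next row=LF[5]=7
  step 4: row=7, L[7]='a', prepend. Next row=LF[7]=1
  step 5: row=1, L[1]='e', prepend. Next row=LF[1]=2
  step 6: row=2, L[2]='n', prepend. Next row=LF[2]=4
  step 7: row=4, L[4]='i', prepend. Next row=LF[4]=3
  step 8: row=3, L[3]='p', prepend. Next row=LF[3]=6
Reversed output: pineapp$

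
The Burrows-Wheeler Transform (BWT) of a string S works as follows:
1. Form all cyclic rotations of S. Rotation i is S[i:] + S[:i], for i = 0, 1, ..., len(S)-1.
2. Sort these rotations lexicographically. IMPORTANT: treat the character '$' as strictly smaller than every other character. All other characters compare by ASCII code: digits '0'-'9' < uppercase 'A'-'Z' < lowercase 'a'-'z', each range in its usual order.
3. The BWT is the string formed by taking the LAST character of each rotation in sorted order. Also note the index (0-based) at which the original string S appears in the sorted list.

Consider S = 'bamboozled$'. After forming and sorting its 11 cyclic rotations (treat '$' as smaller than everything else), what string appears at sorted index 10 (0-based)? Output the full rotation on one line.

All 11 rotations (rotation i = S[i:]+S[:i]):
  rot[0] = bamboozled$
  rot[1] = amboozled$b
  rot[2] = mboozled$ba
  rot[3] = boozled$bam
  rot[4] = oozled$bamb
  rot[5] = ozled$bambo
  rot[6] = zled$bamboo
  rot[7] = led$bambooz
  rot[8] = ed$bamboozl
  rot[9] = d$bamboozle
  rot[10] = $bamboozled
Sorted (with $ < everything):
  sorted[0] = $bamboozled
  sorted[1] = amboozled$b
  sorted[2] = bamboozled$
  sorted[3] = boozled$bam
  sorted[4] = d$bamboozle
  sorted[5] = ed$bamboozl
  sorted[6] = led$bambooz
  sorted[7] = mboozled$ba
  sorted[8] = oozled$bamb
  sorted[9] = ozled$bambo
  sorted[10] = zled$bamboo
sorted[10] = zled$bamboo

Answer: zled$bamboo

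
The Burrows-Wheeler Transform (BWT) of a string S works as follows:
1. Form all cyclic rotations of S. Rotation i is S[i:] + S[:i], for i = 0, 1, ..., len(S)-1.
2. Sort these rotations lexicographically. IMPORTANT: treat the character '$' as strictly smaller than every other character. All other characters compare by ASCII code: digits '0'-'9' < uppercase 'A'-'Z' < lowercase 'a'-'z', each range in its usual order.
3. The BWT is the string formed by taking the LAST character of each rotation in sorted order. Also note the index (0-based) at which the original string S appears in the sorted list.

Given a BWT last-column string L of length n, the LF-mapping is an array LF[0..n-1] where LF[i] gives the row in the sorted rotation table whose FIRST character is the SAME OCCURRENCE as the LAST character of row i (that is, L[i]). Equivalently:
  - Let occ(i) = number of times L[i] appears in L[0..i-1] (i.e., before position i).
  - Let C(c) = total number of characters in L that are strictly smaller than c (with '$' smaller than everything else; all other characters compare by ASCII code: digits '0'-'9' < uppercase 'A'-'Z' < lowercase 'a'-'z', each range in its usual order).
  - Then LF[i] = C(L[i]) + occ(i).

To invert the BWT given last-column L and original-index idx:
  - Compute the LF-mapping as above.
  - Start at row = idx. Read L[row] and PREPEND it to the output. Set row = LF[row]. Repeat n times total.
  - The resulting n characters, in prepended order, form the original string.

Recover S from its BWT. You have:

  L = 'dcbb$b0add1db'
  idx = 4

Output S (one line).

Answer: b1dc0bbabddd$

Derivation:
LF mapping: 9 8 4 5 0 6 1 3 10 11 2 12 7
Walk LF starting at row 4, prepending L[row]:
  step 1: row=4, L[4]='$', prepend. Next row=LF[4]=0
  step 2: row=0, L[0]='d', prepend. Next row=LF[0]=9
  step 3: row=9, L[9]='d', prepend. Next row=LF[9]=11
  step 4: row=11, L[11]='d', prepend. Next row=LF[11]=12
  step 5: row=12, L[12]='b', prepend. Next row=LF[12]=7
  step 6: row=7, L[7]='a', prepend. Next row=LF[7]=3
  step 7: row=3, L[3]='b', prepend. Next row=LF[3]=5
  step 8: row=5, L[5]='b', prepend. Next row=LF[5]=6
  step 9: row=6, L[6]='0', prepend. Next row=LF[6]=1
  step 10: row=1, L[1]='c', prepend. Next row=LF[1]=8
  step 11: row=8, L[8]='d', prepend. Next row=LF[8]=10
  step 12: row=10, L[10]='1', prepend. Next row=LF[10]=2
  step 13: row=2, L[2]='b', prepend. Next row=LF[2]=4
Reversed output: b1dc0bbabddd$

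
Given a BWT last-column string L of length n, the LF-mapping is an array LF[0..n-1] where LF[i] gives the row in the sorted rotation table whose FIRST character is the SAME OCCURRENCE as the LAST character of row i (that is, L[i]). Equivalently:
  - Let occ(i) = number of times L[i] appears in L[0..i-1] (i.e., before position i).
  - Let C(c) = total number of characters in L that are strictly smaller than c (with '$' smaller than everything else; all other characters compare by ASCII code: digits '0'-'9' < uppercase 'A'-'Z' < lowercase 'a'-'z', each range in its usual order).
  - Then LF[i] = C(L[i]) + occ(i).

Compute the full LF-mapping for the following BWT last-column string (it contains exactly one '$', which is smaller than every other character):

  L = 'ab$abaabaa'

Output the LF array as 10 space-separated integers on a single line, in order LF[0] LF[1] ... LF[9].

Char counts: '$':1, 'a':6, 'b':3
C (first-col start): C('$')=0, C('a')=1, C('b')=7
L[0]='a': occ=0, LF[0]=C('a')+0=1+0=1
L[1]='b': occ=0, LF[1]=C('b')+0=7+0=7
L[2]='$': occ=0, LF[2]=C('$')+0=0+0=0
L[3]='a': occ=1, LF[3]=C('a')+1=1+1=2
L[4]='b': occ=1, LF[4]=C('b')+1=7+1=8
L[5]='a': occ=2, LF[5]=C('a')+2=1+2=3
L[6]='a': occ=3, LF[6]=C('a')+3=1+3=4
L[7]='b': occ=2, LF[7]=C('b')+2=7+2=9
L[8]='a': occ=4, LF[8]=C('a')+4=1+4=5
L[9]='a': occ=5, LF[9]=C('a')+5=1+5=6

Answer: 1 7 0 2 8 3 4 9 5 6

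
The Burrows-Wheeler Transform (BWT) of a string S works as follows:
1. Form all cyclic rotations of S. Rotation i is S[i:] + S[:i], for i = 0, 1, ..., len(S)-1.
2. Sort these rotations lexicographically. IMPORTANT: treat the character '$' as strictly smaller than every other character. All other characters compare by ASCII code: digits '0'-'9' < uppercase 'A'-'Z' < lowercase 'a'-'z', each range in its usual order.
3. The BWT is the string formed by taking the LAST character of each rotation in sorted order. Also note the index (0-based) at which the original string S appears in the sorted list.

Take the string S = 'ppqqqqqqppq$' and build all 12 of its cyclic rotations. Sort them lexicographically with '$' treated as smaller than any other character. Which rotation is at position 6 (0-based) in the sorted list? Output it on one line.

All 12 rotations (rotation i = S[i:]+S[:i]):
  rot[0] = ppqqqqqqppq$
  rot[1] = pqqqqqqppq$p
  rot[2] = qqqqqqppq$pp
  rot[3] = qqqqqppq$ppq
  rot[4] = qqqqppq$ppqq
  rot[5] = qqqppq$ppqqq
  rot[6] = qqppq$ppqqqq
  rot[7] = qppq$ppqqqqq
  rot[8] = ppq$ppqqqqqq
  rot[9] = pq$ppqqqqqqp
  rot[10] = q$ppqqqqqqpp
  rot[11] = $ppqqqqqqppq
Sorted (with $ < everything):
  sorted[0] = $ppqqqqqqppq
  sorted[1] = ppq$ppqqqqqq
  sorted[2] = ppqqqqqqppq$
  sorted[3] = pq$ppqqqqqqp
  sorted[4] = pqqqqqqppq$p
  sorted[5] = q$ppqqqqqqpp
  sorted[6] = qppq$ppqqqqq
  sorted[7] = qqppq$ppqqqq
  sorted[8] = qqqppq$ppqqq
  sorted[9] = qqqqppq$ppqq
  sorted[10] = qqqqqppq$ppq
  sorted[11] = qqqqqqppq$pp
sorted[6] = qppq$ppqqqqq

Answer: qppq$ppqqqqq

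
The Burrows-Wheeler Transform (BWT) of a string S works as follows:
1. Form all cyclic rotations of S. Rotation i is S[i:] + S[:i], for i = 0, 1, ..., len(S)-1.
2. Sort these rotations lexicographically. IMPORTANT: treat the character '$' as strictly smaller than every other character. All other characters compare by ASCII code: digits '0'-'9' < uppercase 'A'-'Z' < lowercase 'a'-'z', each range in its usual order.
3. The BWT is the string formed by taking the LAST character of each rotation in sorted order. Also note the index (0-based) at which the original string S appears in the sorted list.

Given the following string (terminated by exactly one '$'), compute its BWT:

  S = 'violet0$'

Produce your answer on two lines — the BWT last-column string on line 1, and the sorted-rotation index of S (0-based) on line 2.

Answer: 0tlvoie$
7

Derivation:
All 8 rotations (rotation i = S[i:]+S[:i]):
  rot[0] = violet0$
  rot[1] = iolet0$v
  rot[2] = olet0$vi
  rot[3] = let0$vio
  rot[4] = et0$viol
  rot[5] = t0$viole
  rot[6] = 0$violet
  rot[7] = $violet0
Sorted (with $ < everything):
  sorted[0] = $violet0  (last char: '0')
  sorted[1] = 0$violet  (last char: 't')
  sorted[2] = et0$viol  (last char: 'l')
  sorted[3] = iolet0$v  (last char: 'v')
  sorted[4] = let0$vio  (last char: 'o')
  sorted[5] = olet0$vi  (last char: 'i')
  sorted[6] = t0$viole  (last char: 'e')
  sorted[7] = violet0$  (last char: '$')
Last column: 0tlvoie$
Original string S is at sorted index 7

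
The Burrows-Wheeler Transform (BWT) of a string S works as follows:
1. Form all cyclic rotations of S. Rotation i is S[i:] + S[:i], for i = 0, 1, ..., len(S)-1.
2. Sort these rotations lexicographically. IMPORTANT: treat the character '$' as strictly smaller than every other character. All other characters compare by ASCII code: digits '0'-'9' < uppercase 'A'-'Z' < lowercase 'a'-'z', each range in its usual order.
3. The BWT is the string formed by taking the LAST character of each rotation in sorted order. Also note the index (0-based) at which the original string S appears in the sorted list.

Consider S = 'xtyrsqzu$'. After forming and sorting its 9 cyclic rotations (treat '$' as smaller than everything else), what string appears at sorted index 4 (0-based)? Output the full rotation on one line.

Answer: tyrsqzu$x

Derivation:
All 9 rotations (rotation i = S[i:]+S[:i]):
  rot[0] = xtyrsqzu$
  rot[1] = tyrsqzu$x
  rot[2] = yrsqzu$xt
  rot[3] = rsqzu$xty
  rot[4] = sqzu$xtyr
  rot[5] = qzu$xtyrs
  rot[6] = zu$xtyrsq
  rot[7] = u$xtyrsqz
  rot[8] = $xtyrsqzu
Sorted (with $ < everything):
  sorted[0] = $xtyrsqzu
  sorted[1] = qzu$xtyrs
  sorted[2] = rsqzu$xty
  sorted[3] = sqzu$xtyr
  sorted[4] = tyrsqzu$x
  sorted[5] = u$xtyrsqz
  sorted[6] = xtyrsqzu$
  sorted[7] = yrsqzu$xt
  sorted[8] = zu$xtyrsq
sorted[4] = tyrsqzu$x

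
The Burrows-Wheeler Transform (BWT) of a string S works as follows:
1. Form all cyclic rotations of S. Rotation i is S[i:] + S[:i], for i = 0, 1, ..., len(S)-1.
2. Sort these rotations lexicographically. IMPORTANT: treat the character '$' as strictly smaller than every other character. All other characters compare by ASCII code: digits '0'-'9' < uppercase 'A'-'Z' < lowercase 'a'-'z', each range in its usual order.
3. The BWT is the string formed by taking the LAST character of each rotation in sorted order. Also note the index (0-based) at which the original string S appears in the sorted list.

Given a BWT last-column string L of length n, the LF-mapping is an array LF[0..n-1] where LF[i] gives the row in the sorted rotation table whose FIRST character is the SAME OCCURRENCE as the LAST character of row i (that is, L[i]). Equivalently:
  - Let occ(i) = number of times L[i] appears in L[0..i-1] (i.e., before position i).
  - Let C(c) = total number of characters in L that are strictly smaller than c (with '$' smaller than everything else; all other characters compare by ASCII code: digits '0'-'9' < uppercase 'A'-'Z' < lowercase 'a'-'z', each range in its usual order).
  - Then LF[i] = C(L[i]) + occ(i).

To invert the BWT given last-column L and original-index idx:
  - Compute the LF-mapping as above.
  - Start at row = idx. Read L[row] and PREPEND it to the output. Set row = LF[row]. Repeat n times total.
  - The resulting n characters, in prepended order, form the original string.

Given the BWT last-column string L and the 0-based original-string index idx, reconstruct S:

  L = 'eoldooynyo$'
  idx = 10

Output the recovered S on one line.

Answer: yoyonoodle$

Derivation:
LF mapping: 2 5 3 1 6 7 9 4 10 8 0
Walk LF starting at row 10, prepending L[row]:
  step 1: row=10, L[10]='$', prepend. Next row=LF[10]=0
  step 2: row=0, L[0]='e', prepend. Next row=LF[0]=2
  step 3: row=2, L[2]='l', prepend. Next row=LF[2]=3
  step 4: row=3, L[3]='d', prepend. Next row=LF[3]=1
  step 5: row=1, L[1]='o', prepend. Next row=LF[1]=5
  step 6: row=5, L[5]='o', prepend. Next row=LF[5]=7
  step 7: row=7, L[7]='n', prepend. Next row=LF[7]=4
  step 8: row=4, L[4]='o', prepend. Next row=LF[4]=6
  step 9: row=6, L[6]='y', prepend. Next row=LF[6]=9
  step 10: row=9, L[9]='o', prepend. Next row=LF[9]=8
  step 11: row=8, L[8]='y', prepend. Next row=LF[8]=10
Reversed output: yoyonoodle$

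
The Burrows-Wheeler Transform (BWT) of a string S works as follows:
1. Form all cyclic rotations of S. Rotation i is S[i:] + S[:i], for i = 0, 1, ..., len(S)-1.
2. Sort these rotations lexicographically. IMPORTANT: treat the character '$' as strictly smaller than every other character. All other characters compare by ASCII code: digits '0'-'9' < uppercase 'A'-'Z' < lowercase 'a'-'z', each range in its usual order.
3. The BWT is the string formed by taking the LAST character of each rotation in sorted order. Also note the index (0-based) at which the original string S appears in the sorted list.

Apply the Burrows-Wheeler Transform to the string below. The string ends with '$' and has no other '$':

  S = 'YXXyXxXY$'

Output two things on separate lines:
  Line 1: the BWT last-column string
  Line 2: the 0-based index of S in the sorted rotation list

Answer: YYxyXX$XX
6

Derivation:
All 9 rotations (rotation i = S[i:]+S[:i]):
  rot[0] = YXXyXxXY$
  rot[1] = XXyXxXY$Y
  rot[2] = XyXxXY$YX
  rot[3] = yXxXY$YXX
  rot[4] = XxXY$YXXy
  rot[5] = xXY$YXXyX
  rot[6] = XY$YXXyXx
  rot[7] = Y$YXXyXxX
  rot[8] = $YXXyXxXY
Sorted (with $ < everything):
  sorted[0] = $YXXyXxXY  (last char: 'Y')
  sorted[1] = XXyXxXY$Y  (last char: 'Y')
  sorted[2] = XY$YXXyXx  (last char: 'x')
  sorted[3] = XxXY$YXXy  (last char: 'y')
  sorted[4] = XyXxXY$YX  (last char: 'X')
  sorted[5] = Y$YXXyXxX  (last char: 'X')
  sorted[6] = YXXyXxXY$  (last char: '$')
  sorted[7] = xXY$YXXyX  (last char: 'X')
  sorted[8] = yXxXY$YXX  (last char: 'X')
Last column: YYxyXX$XX
Original string S is at sorted index 6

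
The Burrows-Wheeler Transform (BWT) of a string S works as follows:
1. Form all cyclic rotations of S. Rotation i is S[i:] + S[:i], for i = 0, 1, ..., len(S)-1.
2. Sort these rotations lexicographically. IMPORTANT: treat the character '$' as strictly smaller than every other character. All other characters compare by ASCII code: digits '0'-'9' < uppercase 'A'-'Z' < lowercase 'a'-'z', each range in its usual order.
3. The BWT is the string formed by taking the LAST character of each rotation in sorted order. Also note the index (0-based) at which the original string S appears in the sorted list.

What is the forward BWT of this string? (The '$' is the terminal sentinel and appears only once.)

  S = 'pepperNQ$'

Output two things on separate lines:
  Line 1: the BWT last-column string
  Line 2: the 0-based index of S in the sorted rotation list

Answer: QrNpp$pee
5

Derivation:
All 9 rotations (rotation i = S[i:]+S[:i]):
  rot[0] = pepperNQ$
  rot[1] = epperNQ$p
  rot[2] = pperNQ$pe
  rot[3] = perNQ$pep
  rot[4] = erNQ$pepp
  rot[5] = rNQ$peppe
  rot[6] = NQ$pepper
  rot[7] = Q$pepperN
  rot[8] = $pepperNQ
Sorted (with $ < everything):
  sorted[0] = $pepperNQ  (last char: 'Q')
  sorted[1] = NQ$pepper  (last char: 'r')
  sorted[2] = Q$pepperN  (last char: 'N')
  sorted[3] = epperNQ$p  (last char: 'p')
  sorted[4] = erNQ$pepp  (last char: 'p')
  sorted[5] = pepperNQ$  (last char: '$')
  sorted[6] = perNQ$pep  (last char: 'p')
  sorted[7] = pperNQ$pe  (last char: 'e')
  sorted[8] = rNQ$peppe  (last char: 'e')
Last column: QrNpp$pee
Original string S is at sorted index 5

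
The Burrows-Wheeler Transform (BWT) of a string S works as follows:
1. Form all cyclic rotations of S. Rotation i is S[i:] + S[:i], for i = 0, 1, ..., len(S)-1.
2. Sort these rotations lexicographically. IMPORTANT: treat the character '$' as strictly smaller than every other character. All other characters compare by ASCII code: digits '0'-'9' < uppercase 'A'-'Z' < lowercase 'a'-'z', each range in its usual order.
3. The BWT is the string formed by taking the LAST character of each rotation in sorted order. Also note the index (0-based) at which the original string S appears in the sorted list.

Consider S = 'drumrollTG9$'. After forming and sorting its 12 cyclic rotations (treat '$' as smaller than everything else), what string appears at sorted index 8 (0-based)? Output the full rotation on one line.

All 12 rotations (rotation i = S[i:]+S[:i]):
  rot[0] = drumrollTG9$
  rot[1] = rumrollTG9$d
  rot[2] = umrollTG9$dr
  rot[3] = mrollTG9$dru
  rot[4] = rollTG9$drum
  rot[5] = ollTG9$drumr
  rot[6] = llTG9$drumro
  rot[7] = lTG9$drumrol
  rot[8] = TG9$drumroll
  rot[9] = G9$drumrollT
  rot[10] = 9$drumrollTG
  rot[11] = $drumrollTG9
Sorted (with $ < everything):
  sorted[0] = $drumrollTG9
  sorted[1] = 9$drumrollTG
  sorted[2] = G9$drumrollT
  sorted[3] = TG9$drumroll
  sorted[4] = drumrollTG9$
  sorted[5] = lTG9$drumrol
  sorted[6] = llTG9$drumro
  sorted[7] = mrollTG9$dru
  sorted[8] = ollTG9$drumr
  sorted[9] = rollTG9$drum
  sorted[10] = rumrollTG9$d
  sorted[11] = umrollTG9$dr
sorted[8] = ollTG9$drumr

Answer: ollTG9$drumr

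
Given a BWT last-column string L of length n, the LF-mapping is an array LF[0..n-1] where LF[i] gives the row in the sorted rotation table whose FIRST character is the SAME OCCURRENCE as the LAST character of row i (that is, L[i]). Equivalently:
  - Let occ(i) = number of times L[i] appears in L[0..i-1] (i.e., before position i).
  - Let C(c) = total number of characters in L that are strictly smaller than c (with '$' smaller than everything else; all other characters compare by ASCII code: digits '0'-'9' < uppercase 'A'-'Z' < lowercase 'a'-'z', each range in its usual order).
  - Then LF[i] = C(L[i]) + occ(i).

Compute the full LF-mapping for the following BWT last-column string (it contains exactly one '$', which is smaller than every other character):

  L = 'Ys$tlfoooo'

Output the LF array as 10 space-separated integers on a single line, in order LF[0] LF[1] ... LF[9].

Answer: 1 8 0 9 3 2 4 5 6 7

Derivation:
Char counts: '$':1, 'Y':1, 'f':1, 'l':1, 'o':4, 's':1, 't':1
C (first-col start): C('$')=0, C('Y')=1, C('f')=2, C('l')=3, C('o')=4, C('s')=8, C('t')=9
L[0]='Y': occ=0, LF[0]=C('Y')+0=1+0=1
L[1]='s': occ=0, LF[1]=C('s')+0=8+0=8
L[2]='$': occ=0, LF[2]=C('$')+0=0+0=0
L[3]='t': occ=0, LF[3]=C('t')+0=9+0=9
L[4]='l': occ=0, LF[4]=C('l')+0=3+0=3
L[5]='f': occ=0, LF[5]=C('f')+0=2+0=2
L[6]='o': occ=0, LF[6]=C('o')+0=4+0=4
L[7]='o': occ=1, LF[7]=C('o')+1=4+1=5
L[8]='o': occ=2, LF[8]=C('o')+2=4+2=6
L[9]='o': occ=3, LF[9]=C('o')+3=4+3=7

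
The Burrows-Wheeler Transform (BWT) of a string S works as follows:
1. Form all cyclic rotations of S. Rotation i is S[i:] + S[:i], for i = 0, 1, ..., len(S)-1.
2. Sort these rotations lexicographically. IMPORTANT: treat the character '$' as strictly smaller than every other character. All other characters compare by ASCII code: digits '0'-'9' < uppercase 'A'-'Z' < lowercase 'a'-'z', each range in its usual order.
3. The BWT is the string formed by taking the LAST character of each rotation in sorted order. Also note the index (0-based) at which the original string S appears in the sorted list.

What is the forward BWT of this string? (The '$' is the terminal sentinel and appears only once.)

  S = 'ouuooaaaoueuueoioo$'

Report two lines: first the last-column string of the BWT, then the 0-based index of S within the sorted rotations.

All 19 rotations (rotation i = S[i:]+S[:i]):
  rot[0] = ouuooaaaoueuueoioo$
  rot[1] = uuooaaaoueuueoioo$o
  rot[2] = uooaaaoueuueoioo$ou
  rot[3] = ooaaaoueuueoioo$ouu
  rot[4] = oaaaoueuueoioo$ouuo
  rot[5] = aaaoueuueoioo$ouuoo
  rot[6] = aaoueuueoioo$ouuooa
  rot[7] = aoueuueoioo$ouuooaa
  rot[8] = oueuueoioo$ouuooaaa
  rot[9] = ueuueoioo$ouuooaaao
  rot[10] = euueoioo$ouuooaaaou
  rot[11] = uueoioo$ouuooaaaoue
  rot[12] = ueoioo$ouuooaaaoueu
  rot[13] = eoioo$ouuooaaaoueuu
  rot[14] = oioo$ouuooaaaoueuue
  rot[15] = ioo$ouuooaaaoueuueo
  rot[16] = oo$ouuooaaaoueuueoi
  rot[17] = o$ouuooaaaoueuueoio
  rot[18] = $ouuooaaaoueuueoioo
Sorted (with $ < everything):
  sorted[0] = $ouuooaaaoueuueoioo  (last char: 'o')
  sorted[1] = aaaoueuueoioo$ouuoo  (last char: 'o')
  sorted[2] = aaoueuueoioo$ouuooa  (last char: 'a')
  sorted[3] = aoueuueoioo$ouuooaa  (last char: 'a')
  sorted[4] = eoioo$ouuooaaaoueuu  (last char: 'u')
  sorted[5] = euueoioo$ouuooaaaou  (last char: 'u')
  sorted[6] = ioo$ouuooaaaoueuueo  (last char: 'o')
  sorted[7] = o$ouuooaaaoueuueoio  (last char: 'o')
  sorted[8] = oaaaoueuueoioo$ouuo  (last char: 'o')
  sorted[9] = oioo$ouuooaaaoueuue  (last char: 'e')
  sorted[10] = oo$ouuooaaaoueuueoi  (last char: 'i')
  sorted[11] = ooaaaoueuueoioo$ouu  (last char: 'u')
  sorted[12] = oueuueoioo$ouuooaaa  (last char: 'a')
  sorted[13] = ouuooaaaoueuueoioo$  (last char: '$')
  sorted[14] = ueoioo$ouuooaaaoueu  (last char: 'u')
  sorted[15] = ueuueoioo$ouuooaaao  (last char: 'o')
  sorted[16] = uooaaaoueuueoioo$ou  (last char: 'u')
  sorted[17] = uueoioo$ouuooaaaoue  (last char: 'e')
  sorted[18] = uuooaaaoueuueoioo$o  (last char: 'o')
Last column: ooaauuoooeiua$uoueo
Original string S is at sorted index 13

Answer: ooaauuoooeiua$uoueo
13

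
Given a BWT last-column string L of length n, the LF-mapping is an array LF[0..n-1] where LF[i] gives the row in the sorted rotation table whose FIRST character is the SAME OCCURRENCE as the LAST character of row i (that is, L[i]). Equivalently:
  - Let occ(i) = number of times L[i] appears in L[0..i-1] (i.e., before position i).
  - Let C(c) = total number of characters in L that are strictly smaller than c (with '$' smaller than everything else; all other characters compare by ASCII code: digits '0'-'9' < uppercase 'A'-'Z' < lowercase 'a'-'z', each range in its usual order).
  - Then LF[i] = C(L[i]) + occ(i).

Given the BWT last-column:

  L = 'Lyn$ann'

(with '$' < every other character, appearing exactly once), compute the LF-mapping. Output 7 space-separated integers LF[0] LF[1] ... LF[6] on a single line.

Char counts: '$':1, 'L':1, 'a':1, 'n':3, 'y':1
C (first-col start): C('$')=0, C('L')=1, C('a')=2, C('n')=3, C('y')=6
L[0]='L': occ=0, LF[0]=C('L')+0=1+0=1
L[1]='y': occ=0, LF[1]=C('y')+0=6+0=6
L[2]='n': occ=0, LF[2]=C('n')+0=3+0=3
L[3]='$': occ=0, LF[3]=C('$')+0=0+0=0
L[4]='a': occ=0, LF[4]=C('a')+0=2+0=2
L[5]='n': occ=1, LF[5]=C('n')+1=3+1=4
L[6]='n': occ=2, LF[6]=C('n')+2=3+2=5

Answer: 1 6 3 0 2 4 5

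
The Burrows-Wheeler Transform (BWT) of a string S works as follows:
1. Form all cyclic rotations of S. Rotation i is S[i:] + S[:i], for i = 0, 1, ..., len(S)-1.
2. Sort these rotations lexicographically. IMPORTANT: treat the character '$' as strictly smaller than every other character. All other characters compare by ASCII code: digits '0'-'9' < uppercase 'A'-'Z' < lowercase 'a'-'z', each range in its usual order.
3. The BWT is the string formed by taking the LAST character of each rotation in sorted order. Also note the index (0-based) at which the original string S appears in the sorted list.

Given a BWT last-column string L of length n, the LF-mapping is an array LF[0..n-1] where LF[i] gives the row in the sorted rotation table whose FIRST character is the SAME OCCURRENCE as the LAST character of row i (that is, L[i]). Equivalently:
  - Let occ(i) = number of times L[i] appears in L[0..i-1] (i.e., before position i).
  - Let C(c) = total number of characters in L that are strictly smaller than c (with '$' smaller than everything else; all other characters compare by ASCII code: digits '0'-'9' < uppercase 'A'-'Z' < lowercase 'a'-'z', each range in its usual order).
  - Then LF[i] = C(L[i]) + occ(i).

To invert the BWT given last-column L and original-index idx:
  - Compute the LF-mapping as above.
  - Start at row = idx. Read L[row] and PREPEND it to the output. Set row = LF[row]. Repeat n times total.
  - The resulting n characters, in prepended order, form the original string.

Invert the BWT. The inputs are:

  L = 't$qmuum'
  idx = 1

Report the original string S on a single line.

Answer: mqmuut$

Derivation:
LF mapping: 4 0 3 1 5 6 2
Walk LF starting at row 1, prepending L[row]:
  step 1: row=1, L[1]='$', prepend. Next row=LF[1]=0
  step 2: row=0, L[0]='t', prepend. Next row=LF[0]=4
  step 3: row=4, L[4]='u', prepend. Next row=LF[4]=5
  step 4: row=5, L[5]='u', prepend. Next row=LF[5]=6
  step 5: row=6, L[6]='m', prepend. Next row=LF[6]=2
  step 6: row=2, L[2]='q', prepend. Next row=LF[2]=3
  step 7: row=3, L[3]='m', prepend. Next row=LF[3]=1
Reversed output: mqmuut$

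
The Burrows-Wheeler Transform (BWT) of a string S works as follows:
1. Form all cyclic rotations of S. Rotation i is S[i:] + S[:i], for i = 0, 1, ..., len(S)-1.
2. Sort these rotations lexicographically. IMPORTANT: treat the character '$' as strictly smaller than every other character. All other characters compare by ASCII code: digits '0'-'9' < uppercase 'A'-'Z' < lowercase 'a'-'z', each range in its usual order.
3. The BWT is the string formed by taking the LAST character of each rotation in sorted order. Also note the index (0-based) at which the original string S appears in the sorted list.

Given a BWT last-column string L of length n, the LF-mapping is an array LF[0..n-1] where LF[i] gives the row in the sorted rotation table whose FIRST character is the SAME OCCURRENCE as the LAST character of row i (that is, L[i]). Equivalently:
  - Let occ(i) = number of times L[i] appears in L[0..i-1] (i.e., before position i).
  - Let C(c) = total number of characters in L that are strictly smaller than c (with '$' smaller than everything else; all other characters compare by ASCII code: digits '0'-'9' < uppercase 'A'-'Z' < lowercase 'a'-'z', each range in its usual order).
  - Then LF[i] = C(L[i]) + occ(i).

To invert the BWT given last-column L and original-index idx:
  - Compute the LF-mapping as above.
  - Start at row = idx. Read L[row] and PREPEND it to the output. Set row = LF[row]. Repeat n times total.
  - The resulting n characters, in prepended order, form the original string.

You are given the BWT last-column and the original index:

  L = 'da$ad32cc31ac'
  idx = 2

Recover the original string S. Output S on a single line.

Answer: 2a3a1cd3ccad$

Derivation:
LF mapping: 11 5 0 6 12 3 2 8 9 4 1 7 10
Walk LF starting at row 2, prepending L[row]:
  step 1: row=2, L[2]='$', prepend. Next row=LF[2]=0
  step 2: row=0, L[0]='d', prepend. Next row=LF[0]=11
  step 3: row=11, L[11]='a', prepend. Next row=LF[11]=7
  step 4: row=7, L[7]='c', prepend. Next row=LF[7]=8
  step 5: row=8, L[8]='c', prepend. Next row=LF[8]=9
  step 6: row=9, L[9]='3', prepend. Next row=LF[9]=4
  step 7: row=4, L[4]='d', prepend. Next row=LF[4]=12
  step 8: row=12, L[12]='c', prepend. Next row=LF[12]=10
  step 9: row=10, L[10]='1', prepend. Next row=LF[10]=1
  step 10: row=1, L[1]='a', prepend. Next row=LF[1]=5
  step 11: row=5, L[5]='3', prepend. Next row=LF[5]=3
  step 12: row=3, L[3]='a', prepend. Next row=LF[3]=6
  step 13: row=6, L[6]='2', prepend. Next row=LF[6]=2
Reversed output: 2a3a1cd3ccad$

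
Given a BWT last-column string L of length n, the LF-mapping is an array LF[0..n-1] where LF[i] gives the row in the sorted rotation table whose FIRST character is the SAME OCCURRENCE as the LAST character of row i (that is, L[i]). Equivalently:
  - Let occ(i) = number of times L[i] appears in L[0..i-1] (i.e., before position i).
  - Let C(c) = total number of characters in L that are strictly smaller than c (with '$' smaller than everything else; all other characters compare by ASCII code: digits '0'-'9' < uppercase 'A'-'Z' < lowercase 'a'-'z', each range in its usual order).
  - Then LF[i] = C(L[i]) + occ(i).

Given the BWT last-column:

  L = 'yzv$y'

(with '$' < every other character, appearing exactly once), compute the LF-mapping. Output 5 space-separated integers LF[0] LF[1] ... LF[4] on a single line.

Answer: 2 4 1 0 3

Derivation:
Char counts: '$':1, 'v':1, 'y':2, 'z':1
C (first-col start): C('$')=0, C('v')=1, C('y')=2, C('z')=4
L[0]='y': occ=0, LF[0]=C('y')+0=2+0=2
L[1]='z': occ=0, LF[1]=C('z')+0=4+0=4
L[2]='v': occ=0, LF[2]=C('v')+0=1+0=1
L[3]='$': occ=0, LF[3]=C('$')+0=0+0=0
L[4]='y': occ=1, LF[4]=C('y')+1=2+1=3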